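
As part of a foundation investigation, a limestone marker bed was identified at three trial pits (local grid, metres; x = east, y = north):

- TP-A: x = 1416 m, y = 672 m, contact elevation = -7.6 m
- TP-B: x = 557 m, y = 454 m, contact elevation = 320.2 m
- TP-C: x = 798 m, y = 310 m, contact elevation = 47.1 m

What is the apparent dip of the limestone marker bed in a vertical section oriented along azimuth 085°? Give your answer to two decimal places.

27.76°

Let the plane be z = a·x + b·y + c.
TP-B−TP-A: −859a − 218b = 327.8;  TP-C−TP-A: −618a − 362b = 54.7.
Solving gives a = −0.60567, b = 0.88288.
Unit vector along 085° is (sin 85°, cos 85°) = (0.9962, 0.0872).
Slope in that direction = a·(0.9962) + b·(0.0872) = −0.52641.
Apparent dip = arctan|0.52641| = 27.76° (true dip is 47.0°, so apparent ≤ true as expected).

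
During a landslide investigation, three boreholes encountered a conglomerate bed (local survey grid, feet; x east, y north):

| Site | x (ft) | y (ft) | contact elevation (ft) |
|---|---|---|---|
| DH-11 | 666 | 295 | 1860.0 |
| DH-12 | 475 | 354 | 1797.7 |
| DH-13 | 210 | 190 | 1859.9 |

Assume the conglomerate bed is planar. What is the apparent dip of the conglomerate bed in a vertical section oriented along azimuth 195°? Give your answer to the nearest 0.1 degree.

Two edge vectors: DH-11→DH-12 = (-191, 59, -62.3), DH-11→DH-13 = (-456, -105, -0.1).
Normal n = (DH-11→DH-12) × (DH-11→DH-13) = (-6547.4, 28389.7, 46959).
So ∂z/∂x = −n_x/n_z = 0.13943 and ∂z/∂y = −n_y/n_z = −0.60456.
Unit vector along 195° is (sin 195°, cos 195°) = (-0.2588, -0.9659).
Slope in that direction = a·(-0.2588) + b·(-0.9659) = 0.54788.
Apparent dip = arctan|0.54788| = 28.7° (true dip is 31.8°, so apparent ≤ true as expected).

28.7°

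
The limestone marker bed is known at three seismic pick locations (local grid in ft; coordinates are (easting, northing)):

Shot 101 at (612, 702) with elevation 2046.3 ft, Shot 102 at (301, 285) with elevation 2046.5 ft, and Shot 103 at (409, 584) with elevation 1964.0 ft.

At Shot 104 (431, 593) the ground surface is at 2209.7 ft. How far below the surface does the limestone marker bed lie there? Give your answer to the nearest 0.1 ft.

234.8 ft

Let the plane be z = a·E + b·N + c.
Shot 102−Shot 101: −311a − 417b = 0.2;  Shot 103−Shot 101: −203a − 118b = −82.3.
Solving gives a = 0.71617, b = −0.53460.
Then c = 2046.3 − a·612 − b·702 = 1983.29.
At (431, 593): z_contact = 308.67 − 317.02 + 1983.29 = 1974.94 ft.
Depth below ground = 2209.7 − 1974.94 = 234.8 ft.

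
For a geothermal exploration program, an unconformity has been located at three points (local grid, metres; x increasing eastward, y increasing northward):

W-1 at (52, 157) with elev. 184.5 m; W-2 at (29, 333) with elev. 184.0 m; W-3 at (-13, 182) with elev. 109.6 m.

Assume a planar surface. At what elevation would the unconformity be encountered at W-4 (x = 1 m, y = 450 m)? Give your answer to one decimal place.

168.3 m

Two edge vectors: W-1→W-2 = (-23, 176, -0.5), W-1→W-3 = (-65, 25, -74.9).
Normal n = (W-1→W-2) × (W-1→W-3) = (-13169.9, -1690.2, 10865).
So ∂z/∂x = −n_x/n_z = 1.21214 and ∂z/∂y = −n_y/n_z = 0.15556.
Intercept c from W-1: 184.5 − 63.03 − 24.42 = 97.05.
At (1, 450): z = 1.2 + 70.0 + 97.05 = 168.3 m.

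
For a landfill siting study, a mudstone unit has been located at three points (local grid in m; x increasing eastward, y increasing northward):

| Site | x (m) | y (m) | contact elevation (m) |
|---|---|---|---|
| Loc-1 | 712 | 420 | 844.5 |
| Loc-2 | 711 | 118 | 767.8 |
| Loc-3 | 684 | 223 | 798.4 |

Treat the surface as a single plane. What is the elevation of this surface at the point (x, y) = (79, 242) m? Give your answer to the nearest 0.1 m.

Two edge vectors: Loc-1→Loc-2 = (-1, -302, -76.7), Loc-1→Loc-3 = (-28, -197, -46.1).
Normal n = (Loc-1→Loc-2) × (Loc-1→Loc-3) = (-1187.7, 2101.5, -8259).
So ∂z/∂x = −n_x/n_z = −0.14381 and ∂z/∂y = −n_y/n_z = 0.25445.
Intercept c from Loc-1: 844.5 + 102.39 − 106.87 = 840.02.
At (79, 242): z = −11.4 + 61.6 + 840.02 = 890.2 m.

890.2 m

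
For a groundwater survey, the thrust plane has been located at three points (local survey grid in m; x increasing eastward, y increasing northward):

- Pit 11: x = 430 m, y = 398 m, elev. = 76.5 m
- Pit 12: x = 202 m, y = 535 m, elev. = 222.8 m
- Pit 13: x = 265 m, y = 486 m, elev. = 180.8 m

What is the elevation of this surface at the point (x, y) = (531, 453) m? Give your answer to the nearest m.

Two edge vectors: Pit 11→Pit 12 = (-228, 137, 146.3), Pit 11→Pit 13 = (-165, 88, 104.3).
Normal n = (Pit 11→Pit 12) × (Pit 11→Pit 13) = (1414.7, -359.1, 2541).
So ∂z/∂x = −n_x/n_z = −0.55675 and ∂z/∂y = −n_y/n_z = 0.14132.
Intercept c from Pit 11: 76.5 + 239.40 − 56.25 = 259.66.
At (531, 453): z = −295.6 + 64.0 + 259.66 = 28.0 m.

28 m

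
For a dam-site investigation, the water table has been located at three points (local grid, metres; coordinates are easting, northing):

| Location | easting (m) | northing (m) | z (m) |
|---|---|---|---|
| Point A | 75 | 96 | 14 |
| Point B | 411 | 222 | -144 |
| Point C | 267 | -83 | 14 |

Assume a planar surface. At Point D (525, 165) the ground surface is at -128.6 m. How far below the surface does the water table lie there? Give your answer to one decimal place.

Two edge vectors: Point A→Point B = (336, 126, -158), Point A→Point C = (192, -179, 0).
Normal n = (Point A→Point B) × (Point A→Point C) = (-28282, -30336, -84336).
So ∂z/∂easting = −n_x/n_z = −0.33535 and ∂z/∂northing = −n_y/n_z = −0.35970.
Intercept c from Point A: 14 + 25.15 + 34.53 = 73.68.
At (525, 165): z_contact = −176.06 − 59.35 + 73.68 = -161.73 m.
Depth below ground = -128.6 − (-161.73) = 33.1 m.

33.1 m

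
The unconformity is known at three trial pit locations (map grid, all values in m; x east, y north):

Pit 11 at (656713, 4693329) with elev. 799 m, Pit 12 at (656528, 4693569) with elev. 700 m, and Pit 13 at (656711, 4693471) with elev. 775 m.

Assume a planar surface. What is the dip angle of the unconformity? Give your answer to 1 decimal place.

Let the plane be z = a·x + b·y + c.
Pit 12−Pit 11: −185a + 240b = −99;  Pit 13−Pit 11: −2a + 142b = −24.
Solving gives a = 0.32175, b = −0.16448.
Gradient magnitude |∇z| = √(a² + b²) = √(0.10352 + 0.02705) = 0.36136.
True dip = arctan(0.36136) = 19.9°, dipping toward WNW (azimuth ≈ 297°).

19.9°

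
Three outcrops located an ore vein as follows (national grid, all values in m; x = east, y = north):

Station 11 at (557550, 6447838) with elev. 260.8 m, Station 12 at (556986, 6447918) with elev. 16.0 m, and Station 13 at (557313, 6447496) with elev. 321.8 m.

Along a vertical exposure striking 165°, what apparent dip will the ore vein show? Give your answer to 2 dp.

Two edge vectors: Station 11→Station 12 = (-564, 80, -244.8), Station 11→Station 13 = (-237, -342, 61).
Normal n = (Station 11→Station 12) × (Station 11→Station 13) = (-78841.6, 92421.6, 211848).
So ∂z/∂x = −n_x/n_z = 0.37216 and ∂z/∂y = −n_y/n_z = −0.43626.
Unit vector along 165° is (sin 165°, cos 165°) = (0.2588, -0.9659).
Slope in that direction = a·(0.2588) + b·(-0.9659) = 0.51772.
Apparent dip = arctan|0.51772| = 27.37° (true dip is 29.8°, so apparent ≤ true as expected).

27.37°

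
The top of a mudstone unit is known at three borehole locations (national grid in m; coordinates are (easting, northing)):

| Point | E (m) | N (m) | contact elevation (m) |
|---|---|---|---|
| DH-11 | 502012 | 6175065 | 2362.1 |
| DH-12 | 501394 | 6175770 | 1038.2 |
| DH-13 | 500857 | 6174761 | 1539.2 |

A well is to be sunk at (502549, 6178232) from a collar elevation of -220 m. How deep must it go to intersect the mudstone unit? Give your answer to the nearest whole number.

Two edge vectors: DH-11→DH-12 = (-618, 705, -1323.9), DH-11→DH-13 = (-1155, -304, -822.9).
Normal n = (DH-11→DH-12) × (DH-11→DH-13) = (-982610.1, 1020552.3, 1002147).
So ∂z/∂E = −n_x/n_z = 0.98050496 and ∂z/∂N = −n_y/n_z = −1.01836587.
Intercept c from DH-11: 2362.1 − 492225.25 + 6288475.43 = 5798612.28.
At (502549, 6178232): z_contact = 492751.8 − 6291700.6 + 5798612.28 = -336.5 m.
Depth below ground = -220 − (-336.5) = 117 m.

117 m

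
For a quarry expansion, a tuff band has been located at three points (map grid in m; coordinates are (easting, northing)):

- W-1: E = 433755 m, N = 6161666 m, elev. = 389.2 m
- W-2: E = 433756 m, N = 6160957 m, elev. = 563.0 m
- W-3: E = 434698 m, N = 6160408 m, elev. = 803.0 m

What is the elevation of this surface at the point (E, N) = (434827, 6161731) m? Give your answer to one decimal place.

493.3 m

Two edge vectors: W-1→W-2 = (1, -709, 173.8), W-1→W-3 = (943, -1258, 413.8).
Normal n = (W-1→W-2) × (W-1→W-3) = (-74743.8, 163479.6, 667329).
So ∂z/∂E = −n_x/n_z = 0.112004424 and ∂z/∂N = −n_y/n_z = −0.244976016.
Intercept c from W-1: 389.2 − 48582.48 + 1509460.39 = 1461267.11.
At (434827, 6161731): z = 48702.5 − 1509476.3 + 1461267.11 = 493.3 m.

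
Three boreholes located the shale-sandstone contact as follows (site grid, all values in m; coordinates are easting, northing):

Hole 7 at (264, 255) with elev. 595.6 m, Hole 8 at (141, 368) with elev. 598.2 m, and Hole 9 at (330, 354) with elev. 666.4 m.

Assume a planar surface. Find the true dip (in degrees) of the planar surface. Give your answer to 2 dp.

30.97°

Let the plane be z = a·easting + b·northing + c.
Hole 8−Hole 7: −123a + 113b = 2.6;  Hole 9−Hole 7: 66a + 99b = 70.8.
Solving gives a = 0.39435, b = 0.45225.
Gradient magnitude |∇z| = √(a² + b²) = √(0.15551 + 0.20453) = 0.60004.
True dip = arctan(0.60004) = 30.97°, dipping toward SW (azimuth ≈ 221°).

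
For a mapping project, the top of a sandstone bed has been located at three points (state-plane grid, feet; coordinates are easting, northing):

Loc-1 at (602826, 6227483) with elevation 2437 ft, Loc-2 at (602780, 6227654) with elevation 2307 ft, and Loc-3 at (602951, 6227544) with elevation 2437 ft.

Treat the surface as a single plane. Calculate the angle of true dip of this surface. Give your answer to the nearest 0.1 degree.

Let the plane be z = a·easting + b·northing + c.
Loc-2−Loc-1: −46a + 171b = −130;  Loc-3−Loc-1: 125a + 61b = 0.
Solving gives a = 0.32794, b = −0.67202.
Gradient magnitude |∇z| = √(a² + b²) = √(0.10755 + 0.45160) = 0.74776.
True dip = arctan(0.74776) = 36.8°, dipping toward NNW (azimuth ≈ 334°).

36.8°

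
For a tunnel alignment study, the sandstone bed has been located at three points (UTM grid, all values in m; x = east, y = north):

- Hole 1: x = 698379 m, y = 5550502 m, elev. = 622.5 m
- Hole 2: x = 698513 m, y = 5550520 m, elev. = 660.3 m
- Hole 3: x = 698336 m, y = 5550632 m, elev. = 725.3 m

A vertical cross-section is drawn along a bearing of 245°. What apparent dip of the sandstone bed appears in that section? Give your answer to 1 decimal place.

27.0°

Two edge vectors: Hole 1→Hole 2 = (134, 18, 37.8), Hole 1→Hole 3 = (-43, 130, 102.8).
Normal n = (Hole 1→Hole 2) × (Hole 1→Hole 3) = (-3063.6, -15400.6, 18194).
So ∂z/∂x = −n_x/n_z = 0.16839 and ∂z/∂y = −n_y/n_z = 0.84647.
Unit vector along 245° is (sin 245°, cos 245°) = (-0.9063, -0.4226).
Slope in that direction = a·(-0.9063) + b·(-0.4226) = −0.51034.
Apparent dip = arctan|0.51034| = 27.0° (true dip is 40.8°, so apparent ≤ true as expected).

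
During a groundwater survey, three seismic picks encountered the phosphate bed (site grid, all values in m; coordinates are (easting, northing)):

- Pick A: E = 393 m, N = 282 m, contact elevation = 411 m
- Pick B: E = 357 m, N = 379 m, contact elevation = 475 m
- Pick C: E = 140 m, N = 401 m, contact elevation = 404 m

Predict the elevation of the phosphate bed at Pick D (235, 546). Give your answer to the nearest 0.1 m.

560.6 m

Let the plane be z = a·E + b·N + c.
Pick B−Pick A: −36a + 97b = 64;  Pick C−Pick A: −253a + 119b = −7.
Solving gives a = 0.40949, b = 0.81177.
Then c = 411 − a·393 − b·282 = 21.15.
At (235, 546): z = 96.2 + 443.2 + 21.15 = 560.6 m.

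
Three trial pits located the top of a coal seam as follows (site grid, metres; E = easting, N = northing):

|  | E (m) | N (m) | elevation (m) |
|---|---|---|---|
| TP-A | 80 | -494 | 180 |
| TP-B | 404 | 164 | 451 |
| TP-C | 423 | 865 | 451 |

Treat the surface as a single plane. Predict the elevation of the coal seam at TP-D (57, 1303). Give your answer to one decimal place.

Let the plane be z = a·E + b·N + c.
TP-B−TP-A: 324a + 658b = 271;  TP-C−TP-A: 343a + 1359b = 271.
Solving gives a = 0.885142, b = −0.023991.
Then c = 180 − a·80 − b·-494 = 97.34.
At (57, 1303): z = 50.5 − 31.3 + 97.34 = 116.5 m.

116.5 m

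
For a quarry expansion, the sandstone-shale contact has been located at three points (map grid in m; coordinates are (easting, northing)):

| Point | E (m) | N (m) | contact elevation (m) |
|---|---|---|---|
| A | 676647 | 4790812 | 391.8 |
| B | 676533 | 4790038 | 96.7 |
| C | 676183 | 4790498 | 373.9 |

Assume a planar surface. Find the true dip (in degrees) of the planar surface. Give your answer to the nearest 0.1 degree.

Two edge vectors: A→B = (-114, -774, -295.1), A→C = (-464, -314, -17.9).
Normal n = (A→B) × (A→C) = (-78806.8, 134885.8, -323340).
So ∂z/∂E = −n_x/n_z = −0.24373 and ∂z/∂N = −n_y/n_z = 0.41716.
Gradient magnitude |∇z| = √(a² + b²) = √(0.05940 + 0.17403) = 0.48314.
True dip = arctan(0.48314) = 25.8°, dipping toward SSE (azimuth ≈ 150°).

25.8°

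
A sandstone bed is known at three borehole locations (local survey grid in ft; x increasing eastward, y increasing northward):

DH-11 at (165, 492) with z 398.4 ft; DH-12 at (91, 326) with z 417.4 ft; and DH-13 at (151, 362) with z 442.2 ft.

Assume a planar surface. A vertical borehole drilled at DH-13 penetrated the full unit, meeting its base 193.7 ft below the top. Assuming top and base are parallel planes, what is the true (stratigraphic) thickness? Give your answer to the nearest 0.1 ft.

Two edge vectors: DH-11→DH-12 = (-74, -166, 19), DH-11→DH-13 = (-14, -130, 43.8).
Normal n = (DH-11→DH-12) × (DH-11→DH-13) = (-4800.8, 2975.2, 7296).
So ∂z/∂x = −n_x/n_z = 0.65800 and ∂z/∂y = −n_y/n_z = −0.40779.
|∇z| = √(a²+b²) = 0.77412, so dip δ = arctan(0.77412) = 37.74°.
True thickness = vertical thickness × cos δ = 193.7 × cos 37.74° = 153.2 ft.

153.2 ft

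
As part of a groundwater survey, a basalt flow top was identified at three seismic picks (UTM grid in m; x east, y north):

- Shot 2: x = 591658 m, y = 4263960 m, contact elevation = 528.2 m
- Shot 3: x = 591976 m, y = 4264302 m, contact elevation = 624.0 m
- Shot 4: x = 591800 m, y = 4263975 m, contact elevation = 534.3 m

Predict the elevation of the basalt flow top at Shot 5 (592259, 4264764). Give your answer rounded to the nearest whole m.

Two edge vectors: Shot 2→Shot 3 = (318, 342, 95.8), Shot 2→Shot 4 = (142, 15, 6.1).
Normal n = (Shot 2→Shot 3) × (Shot 2→Shot 4) = (649.2, 11663.8, -43794).
So ∂z/∂x = −n_x/n_z = 0.01482395 and ∂z/∂y = −n_y/n_z = 0.26633329.
Intercept c from Shot 2: 528.2 − 8770.71 − 1135634.49 = −1143876.99.
At (592259, 4264764): z = 8779.6 + 1135848.6 − 1143876.99 = 751.2 m.

751 m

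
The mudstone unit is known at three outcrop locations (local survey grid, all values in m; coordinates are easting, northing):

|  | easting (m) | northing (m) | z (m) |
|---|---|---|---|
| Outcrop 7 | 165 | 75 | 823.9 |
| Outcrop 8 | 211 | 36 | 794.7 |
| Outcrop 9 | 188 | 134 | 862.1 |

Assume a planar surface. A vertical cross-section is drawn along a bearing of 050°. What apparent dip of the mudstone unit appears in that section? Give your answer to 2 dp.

Let the plane be z = a·easting + b·northing + c.
Outcrop 8−Outcrop 7: 46a − 39b = −29.2;  Outcrop 9−Outcrop 7: 23a + 59b = 38.2.
Solving gives a = −0.06453, b = 0.67261.
Unit vector along 050° is (sin 50°, cos 50°) = (0.7660, 0.6428).
Slope in that direction = a·(0.7660) + b·(0.6428) = 0.38292.
Apparent dip = arctan|0.38292| = 20.95° (true dip is 34.0°, so apparent ≤ true as expected).

20.95°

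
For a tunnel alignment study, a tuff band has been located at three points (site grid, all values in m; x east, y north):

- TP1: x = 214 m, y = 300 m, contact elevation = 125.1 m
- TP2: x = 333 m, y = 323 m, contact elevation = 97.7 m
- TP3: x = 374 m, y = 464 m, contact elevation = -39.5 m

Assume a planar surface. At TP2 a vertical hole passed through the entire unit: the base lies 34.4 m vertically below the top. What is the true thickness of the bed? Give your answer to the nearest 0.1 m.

24.8 m

Let the plane be z = a·x + b·y + c.
TP2−TP1: 119a + 23b = −27.4;  TP3−TP1: 160a + 164b = −164.6.
Solving gives a = −0.04470, b = −0.96005.
|∇z| = √(a²+b²) = 0.96109, so dip δ = arctan(0.96109) = 43.86°.
True thickness = vertical thickness × cos δ = 34.4 × cos 43.86° = 24.8 m.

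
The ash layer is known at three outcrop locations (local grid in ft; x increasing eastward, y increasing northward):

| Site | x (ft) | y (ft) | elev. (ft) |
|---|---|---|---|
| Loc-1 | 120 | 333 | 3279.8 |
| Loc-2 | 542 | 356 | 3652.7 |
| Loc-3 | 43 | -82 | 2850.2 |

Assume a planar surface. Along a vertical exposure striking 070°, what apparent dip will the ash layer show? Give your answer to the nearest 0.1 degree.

47.4°

Two edge vectors: Loc-1→Loc-2 = (422, 23, 372.9), Loc-1→Loc-3 = (-77, -415, -429.6).
Normal n = (Loc-1→Loc-2) × (Loc-1→Loc-3) = (144872.7, 152577.9, -173359).
So ∂z/∂x = −n_x/n_z = 0.83568 and ∂z/∂y = −n_y/n_z = 0.88013.
Unit vector along 070° is (sin 70°, cos 70°) = (0.9397, 0.3420).
Slope in that direction = a·(0.9397) + b·(0.3420) = 1.08630.
Apparent dip = arctan|1.08630| = 47.4° (true dip is 50.5°, so apparent ≤ true as expected).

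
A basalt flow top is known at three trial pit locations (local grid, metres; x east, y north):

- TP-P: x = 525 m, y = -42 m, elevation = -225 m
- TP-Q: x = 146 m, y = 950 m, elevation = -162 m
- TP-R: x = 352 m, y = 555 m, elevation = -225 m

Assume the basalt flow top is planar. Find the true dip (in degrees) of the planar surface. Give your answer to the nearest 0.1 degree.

Let the plane be z = a·x + b·y + c.
TP-Q−TP-P: −379a + 992b = 63;  TP-R−TP-P: −173a + 597b = 0.
Solving gives a = −0.68825, b = −0.19944.
Gradient magnitude |∇z| = √(a² + b²) = √(0.47369 + 0.03978) = 0.71657.
True dip = arctan(0.71657) = 35.6°, dipping toward ENE (azimuth ≈ 074°).

35.6°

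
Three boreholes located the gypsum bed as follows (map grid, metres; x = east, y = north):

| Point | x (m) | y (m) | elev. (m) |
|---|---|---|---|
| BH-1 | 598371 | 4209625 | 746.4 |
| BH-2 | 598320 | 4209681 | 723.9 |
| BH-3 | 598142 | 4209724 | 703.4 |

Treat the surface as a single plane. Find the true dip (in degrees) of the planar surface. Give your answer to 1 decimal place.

20.9°

Two edge vectors: BH-1→BH-2 = (-51, 56, -22.5), BH-1→BH-3 = (-229, 99, -43).
Normal n = (BH-1→BH-2) × (BH-1→BH-3) = (-180.5, 2959.5, 7775).
So ∂z/∂x = −n_x/n_z = 0.02322 and ∂z/∂y = −n_y/n_z = −0.38064.
Gradient magnitude |∇z| = √(a² + b²) = √(0.00054 + 0.14489) = 0.38135.
True dip = arctan(0.38135) = 20.9°, dipping toward N (azimuth ≈ 357°).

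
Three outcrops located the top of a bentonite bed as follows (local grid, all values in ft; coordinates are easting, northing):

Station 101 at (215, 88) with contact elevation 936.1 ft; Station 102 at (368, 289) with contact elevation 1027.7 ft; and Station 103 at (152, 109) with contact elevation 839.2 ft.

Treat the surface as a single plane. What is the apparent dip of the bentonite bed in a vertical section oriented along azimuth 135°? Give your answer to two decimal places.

Let the plane be z = a·easting + b·northing + c.
Station 102−Station 101: 153a + 201b = 91.6;  Station 103−Station 101: −63a + 21b = −96.9.
Solving gives a = 1.34798, b = −0.57035.
Unit vector along 135° is (sin 135°, cos 135°) = (0.7071, -0.7071).
Slope in that direction = a·(0.7071) + b·(-0.7071) = 1.35646.
Apparent dip = arctan|1.35646| = 53.60° (true dip is 55.7°, so apparent ≤ true as expected).

53.60°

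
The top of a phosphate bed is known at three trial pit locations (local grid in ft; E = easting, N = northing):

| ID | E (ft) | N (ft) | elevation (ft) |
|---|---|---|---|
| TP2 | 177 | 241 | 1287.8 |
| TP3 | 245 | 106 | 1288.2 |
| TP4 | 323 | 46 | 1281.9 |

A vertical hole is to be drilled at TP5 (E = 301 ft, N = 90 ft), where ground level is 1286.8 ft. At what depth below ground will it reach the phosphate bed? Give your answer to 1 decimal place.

Let the plane be z = a·E + b·N + c.
TP3−TP2: 68a − 135b = 0.4;  TP4−TP2: 146a − 195b = −5.9.
Solving gives a = −0.13558, b = −0.07126.
Then c = 1287.8 − a·177 − b·241 = 1328.97.
At (301, 90): z_contact = −40.81 − 6.41 + 1328.97 = 1281.75 ft.
Depth below ground = 1286.8 − 1281.75 = 5.1 ft.

5.1 ft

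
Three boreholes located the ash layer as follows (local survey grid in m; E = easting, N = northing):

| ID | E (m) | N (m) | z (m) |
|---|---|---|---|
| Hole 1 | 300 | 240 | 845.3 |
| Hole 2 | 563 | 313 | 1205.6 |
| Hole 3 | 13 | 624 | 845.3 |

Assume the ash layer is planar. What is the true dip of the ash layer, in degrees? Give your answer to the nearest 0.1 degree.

54.8°

Two edge vectors: Hole 1→Hole 2 = (263, 73, 360.3), Hole 1→Hole 3 = (-287, 384, 0).
Normal n = (Hole 1→Hole 2) × (Hole 1→Hole 3) = (-138355.2, -103406.1, 121943).
So ∂z/∂E = −n_x/n_z = 1.13459 and ∂z/∂N = −n_y/n_z = 0.84799.
Gradient magnitude |∇z| = √(a² + b²) = √(1.28729 + 0.71908) = 1.41647.
True dip = arctan(1.41647) = 54.8°, dipping toward SW (azimuth ≈ 233°).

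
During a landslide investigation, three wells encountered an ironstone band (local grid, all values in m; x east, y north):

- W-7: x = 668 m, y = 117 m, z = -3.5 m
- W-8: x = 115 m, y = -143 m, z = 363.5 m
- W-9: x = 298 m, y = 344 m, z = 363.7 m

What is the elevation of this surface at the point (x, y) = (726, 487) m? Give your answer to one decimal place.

62.0 m

Let the plane be z = a·x + b·y + c.
W-8−W-7: −553a − 260b = 367;  W-9−W-7: −370a + 227b = 367.2.
Solving gives a = −0.80630, b = 0.30339.
Then c = -3.5 − a·668 − b·117 = 499.61.
At (726, 487): z = −585.4 + 147.8 + 499.61 = 62.0 m.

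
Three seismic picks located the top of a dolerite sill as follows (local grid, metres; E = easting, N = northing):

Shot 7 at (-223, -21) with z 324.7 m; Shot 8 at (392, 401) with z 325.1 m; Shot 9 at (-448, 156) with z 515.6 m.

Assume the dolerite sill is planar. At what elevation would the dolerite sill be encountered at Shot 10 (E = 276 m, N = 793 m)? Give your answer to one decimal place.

596.9 m

Let the plane be z = a·E + b·N + c.
Shot 8−Shot 7: 615a + 422b = 0.4;  Shot 9−Shot 7: −225a + 177b = 190.9.
Solving gives a = −0.39493, b = 0.57650.
Then c = 324.7 − a·-223 − b·-21 = 248.74.
At (276, 793): z = −109.0 + 457.2 + 248.74 = 596.9 m.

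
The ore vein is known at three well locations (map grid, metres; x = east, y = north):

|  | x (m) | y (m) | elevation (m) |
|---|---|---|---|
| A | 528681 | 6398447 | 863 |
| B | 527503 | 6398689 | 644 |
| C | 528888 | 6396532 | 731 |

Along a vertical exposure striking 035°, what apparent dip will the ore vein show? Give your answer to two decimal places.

Two edge vectors: A→B = (-1178, 242, -219), A→C = (207, -1915, -132).
Normal n = (A→B) × (A→C) = (-451329, -200829, 2205776).
So ∂z/∂x = −n_x/n_z = 0.20461 and ∂z/∂y = −n_y/n_z = 0.09105.
Unit vector along 035° is (sin 35°, cos 35°) = (0.5736, 0.8192).
Slope in that direction = a·(0.5736) + b·(0.8192) = 0.19194.
Apparent dip = arctan|0.19194| = 10.87° (true dip is 12.6°, so apparent ≤ true as expected).

10.87°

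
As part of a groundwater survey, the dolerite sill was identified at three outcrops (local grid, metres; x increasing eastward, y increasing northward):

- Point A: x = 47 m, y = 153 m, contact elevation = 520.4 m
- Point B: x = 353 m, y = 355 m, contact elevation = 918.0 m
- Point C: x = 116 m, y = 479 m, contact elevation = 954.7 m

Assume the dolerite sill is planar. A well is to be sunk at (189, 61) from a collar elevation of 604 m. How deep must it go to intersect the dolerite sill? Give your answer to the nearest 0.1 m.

Let the plane be z = a·x + b·y + c.
Point B−Point A: 306a + 202b = 397.6;  Point C−Point A: 69a + 326b = 434.3.
Solving gives a = 0.48811, b = 1.22890.
Then c = 520.4 − a·47 − b·153 = 309.44.
At (189, 61): z_contact = 92.25 + 74.96 + 309.44 = 476.65 m.
Depth below ground = 604 − 476.65 = 127.3 m.

127.3 m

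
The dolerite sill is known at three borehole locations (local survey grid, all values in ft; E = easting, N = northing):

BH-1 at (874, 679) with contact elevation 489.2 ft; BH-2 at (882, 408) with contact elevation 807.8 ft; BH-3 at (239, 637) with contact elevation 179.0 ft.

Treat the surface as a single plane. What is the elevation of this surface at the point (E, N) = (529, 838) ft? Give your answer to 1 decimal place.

109.9 ft

Two edge vectors: BH-1→BH-2 = (8, -271, 318.6), BH-1→BH-3 = (-635, -42, -310.2).
Normal n = (BH-1→BH-2) × (BH-1→BH-3) = (97445.4, -199829.4, -172421).
So ∂z/∂E = −n_x/n_z = 0.56516 and ∂z/∂N = −n_y/n_z = −1.15896.
Intercept c from BH-1: 489.2 − 493.95 + 786.94 = 782.19.
At (529, 838): z = 299.0 − 971.2 + 782.19 = 109.9 ft.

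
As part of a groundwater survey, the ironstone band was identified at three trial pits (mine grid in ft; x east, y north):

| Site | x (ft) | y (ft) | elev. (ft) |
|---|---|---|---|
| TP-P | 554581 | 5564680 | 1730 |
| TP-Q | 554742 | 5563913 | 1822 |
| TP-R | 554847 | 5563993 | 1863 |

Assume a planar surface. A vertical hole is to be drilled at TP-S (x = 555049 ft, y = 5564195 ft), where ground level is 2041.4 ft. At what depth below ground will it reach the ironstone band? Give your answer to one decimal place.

101.1 ft

Let the plane be z = a·x + b·y + c.
TP-Q−TP-P: 161a − 767b = 92;  TP-R−TP-P: 266a − 687b = 133.
Solving gives a = 0.415425788, b = −0.032746347.
Then c = 1730 − a·554581 − b·5564680 = −46434.31.
At (555049, 5564195): z_contact = 230581.67 − 182207.06 − 46434.31 = 1940.30 ft.
Depth below ground = 2041.4 − 1940.30 = 101.1 ft.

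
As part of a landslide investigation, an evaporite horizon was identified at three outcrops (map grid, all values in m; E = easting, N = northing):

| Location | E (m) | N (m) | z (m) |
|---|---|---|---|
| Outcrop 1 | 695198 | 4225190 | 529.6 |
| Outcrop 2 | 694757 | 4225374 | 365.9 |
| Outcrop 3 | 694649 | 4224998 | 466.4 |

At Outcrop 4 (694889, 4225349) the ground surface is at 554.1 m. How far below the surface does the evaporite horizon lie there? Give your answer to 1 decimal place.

149.2 m

Two edge vectors: Outcrop 1→Outcrop 2 = (-441, 184, -163.7), Outcrop 1→Outcrop 3 = (-549, -192, -63.2).
Normal n = (Outcrop 1→Outcrop 2) × (Outcrop 1→Outcrop 3) = (-43059.2, 62000.1, 185688).
So ∂z/∂E = −n_x/n_z = 0.231890052 and ∂z/∂N = −n_y/n_z = −0.333893951.
Intercept c from Outcrop 1: 529.6 − 161209.50 + 1410765.38 = 1250085.48.
At (694889, 4225349): z_contact = 161137.85 − 1410818.47 + 1250085.48 = 404.86 m.
Depth below ground = 554.1 − 404.86 = 149.2 m.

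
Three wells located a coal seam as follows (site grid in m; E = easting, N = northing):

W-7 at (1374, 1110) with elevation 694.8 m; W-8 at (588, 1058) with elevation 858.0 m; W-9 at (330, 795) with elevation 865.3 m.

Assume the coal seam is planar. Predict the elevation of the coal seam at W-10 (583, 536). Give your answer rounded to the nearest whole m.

Two edge vectors: W-7→W-8 = (-786, -52, 163.2), W-7→W-9 = (-1044, -315, 170.5).
Normal n = (W-7→W-8) × (W-7→W-9) = (42542, -36367.8, 193302).
So ∂z/∂E = −n_x/n_z = −0.22008 and ∂z/∂N = −n_y/n_z = 0.18814.
Intercept c from W-7: 694.8 + 302.39 − 208.84 = 788.36.
At (583, 536): z = −128.3 + 100.8 + 788.36 = 760.9 m.

761 m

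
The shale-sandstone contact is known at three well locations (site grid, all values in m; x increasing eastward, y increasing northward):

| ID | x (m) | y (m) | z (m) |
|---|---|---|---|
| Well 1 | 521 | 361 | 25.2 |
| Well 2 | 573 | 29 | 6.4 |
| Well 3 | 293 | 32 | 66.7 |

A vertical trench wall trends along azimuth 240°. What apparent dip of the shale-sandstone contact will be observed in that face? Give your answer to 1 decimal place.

Two edge vectors: Well 1→Well 2 = (52, -332, -18.8), Well 1→Well 3 = (-228, -329, 41.5).
Normal n = (Well 1→Well 2) × (Well 1→Well 3) = (-19963.2, 2128.4, -92804).
So ∂z/∂x = −n_x/n_z = −0.21511 and ∂z/∂y = −n_y/n_z = 0.02293.
Unit vector along 240° is (sin 240°, cos 240°) = (-0.8660, -0.5000).
Slope in that direction = a·(-0.8660) + b·(-0.5000) = 0.17482.
Apparent dip = arctan|0.17482| = 9.9° (true dip is 12.2°, so apparent ≤ true as expected).

9.9°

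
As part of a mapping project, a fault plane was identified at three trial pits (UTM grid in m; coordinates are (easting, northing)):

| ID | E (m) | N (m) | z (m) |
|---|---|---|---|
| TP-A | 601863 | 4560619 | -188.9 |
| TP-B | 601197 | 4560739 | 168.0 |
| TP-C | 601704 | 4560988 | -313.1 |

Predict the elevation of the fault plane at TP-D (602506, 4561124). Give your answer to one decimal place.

Let the plane be z = a·E + b·N + c.
TP-B−TP-A: −666a + 120b = 356.9;  TP-C−TP-A: −159a + 369b = −124.2.
Solving gives a = −0.646744223, b = −0.615263771.
Then c = -188.9 − a·601863 − b·4560619 = 3195046.16.
At (602506, 4561124): z = −389667.3 − 2806294.4 + 3195046.16 = -915.5 m.

-915.5 m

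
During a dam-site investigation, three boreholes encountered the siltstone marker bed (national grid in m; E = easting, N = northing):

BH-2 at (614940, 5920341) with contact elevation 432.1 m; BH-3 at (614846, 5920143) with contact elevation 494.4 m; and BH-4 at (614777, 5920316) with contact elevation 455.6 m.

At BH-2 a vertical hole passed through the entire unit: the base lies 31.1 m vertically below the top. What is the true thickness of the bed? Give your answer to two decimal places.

29.91 m

Let the plane be z = a·E + b·N + c.
BH-3−BH-2: −94a − 198b = 62.3;  BH-4−BH-2: −163a − 25b = 23.5.
Solving gives a = −0.10345, b = −0.26554.
|∇z| = √(a²+b²) = 0.28497, so dip δ = arctan(0.28497) = 15.91°.
True thickness = vertical thickness × cos δ = 31.1 × cos 15.91° = 29.91 m.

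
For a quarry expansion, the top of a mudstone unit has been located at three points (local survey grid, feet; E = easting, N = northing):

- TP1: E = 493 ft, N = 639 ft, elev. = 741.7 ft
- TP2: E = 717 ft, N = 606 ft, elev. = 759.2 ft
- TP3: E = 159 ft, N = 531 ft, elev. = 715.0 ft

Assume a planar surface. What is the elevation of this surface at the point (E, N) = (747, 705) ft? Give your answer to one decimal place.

761.9 ft

Let the plane be z = a·E + b·N + c.
TP2−TP1: 224a − 33b = 17.5;  TP3−TP1: −334a − 108b = −26.7.
Solving gives a = 0.07869, b = 0.00386.
Then c = 741.7 − a·493 − b·639 = 700.44.
At (747, 705): z = 58.8 + 2.7 + 700.44 = 761.9 ft.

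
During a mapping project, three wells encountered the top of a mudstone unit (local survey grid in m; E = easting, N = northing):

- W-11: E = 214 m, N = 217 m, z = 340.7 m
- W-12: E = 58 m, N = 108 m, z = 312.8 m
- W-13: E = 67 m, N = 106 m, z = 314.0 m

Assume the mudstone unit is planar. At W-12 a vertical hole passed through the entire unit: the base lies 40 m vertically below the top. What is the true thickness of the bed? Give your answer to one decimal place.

Let the plane be z = a·E + b·N + c.
W-12−W-11: −156a − 109b = −27.9;  W-13−W-11: −147a − 111b = −26.7.
Solving gives a = 0.14432, b = 0.04942.
|∇z| = √(a²+b²) = 0.15254, so dip δ = arctan(0.15254) = 8.67°.
True thickness = vertical thickness × cos δ = 40 × cos 8.67° = 39.5 m.

39.5 m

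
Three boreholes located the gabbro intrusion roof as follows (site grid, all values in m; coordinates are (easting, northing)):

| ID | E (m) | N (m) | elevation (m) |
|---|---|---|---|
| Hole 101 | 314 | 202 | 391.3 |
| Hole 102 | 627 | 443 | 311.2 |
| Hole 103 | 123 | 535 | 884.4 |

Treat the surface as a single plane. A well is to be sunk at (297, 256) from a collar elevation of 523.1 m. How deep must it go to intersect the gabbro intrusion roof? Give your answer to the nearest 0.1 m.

Let the plane be z = a·E + b·N + c.
Hole 102−Hole 101: 313a + 241b = −80.1;  Hole 103−Hole 101: −191a + 333b = 493.1.
Solving gives a = −0.96839, b = 0.92534.
Then c = 391.3 − a·314 − b·202 = 508.46.
At (297, 256): z_contact = −287.61 + 236.89 + 508.46 = 457.73 m.
Depth below ground = 523.1 − 457.73 = 65.4 m.

65.4 m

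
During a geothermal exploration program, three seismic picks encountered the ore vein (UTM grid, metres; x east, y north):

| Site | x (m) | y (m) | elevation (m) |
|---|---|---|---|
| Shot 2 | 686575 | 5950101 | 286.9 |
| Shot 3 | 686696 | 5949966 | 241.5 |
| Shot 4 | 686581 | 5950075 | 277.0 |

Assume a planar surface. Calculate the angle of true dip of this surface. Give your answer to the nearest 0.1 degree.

Two edge vectors: Shot 2→Shot 3 = (121, -135, -45.4), Shot 2→Shot 4 = (6, -26, -9.9).
Normal n = (Shot 2→Shot 3) × (Shot 2→Shot 4) = (156.1, 925.5, -2336).
So ∂z/∂x = −n_x/n_z = 0.06682 and ∂z/∂y = −n_y/n_z = 0.39619.
Gradient magnitude |∇z| = √(a² + b²) = √(0.00447 + 0.15697) = 0.40179.
True dip = arctan(0.40179) = 21.9°, dipping toward S (azimuth ≈ 190°).

21.9°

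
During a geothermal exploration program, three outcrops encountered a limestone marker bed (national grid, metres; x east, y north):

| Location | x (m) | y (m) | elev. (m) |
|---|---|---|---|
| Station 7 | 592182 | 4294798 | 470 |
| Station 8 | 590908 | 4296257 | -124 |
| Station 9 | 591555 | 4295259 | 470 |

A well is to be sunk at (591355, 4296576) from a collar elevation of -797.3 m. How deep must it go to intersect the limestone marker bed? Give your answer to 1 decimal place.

63.3 m

Let the plane be z = a·x + b·y + c.
Station 8−Station 7: −1274a + 1459b = −594;  Station 9−Station 7: −627a + 461b = 0.
Solving gives a = −0.836187969, b = −1.137288193.
Then c = 470 − a·592182 − b·4294798 = 5380068.52.
At (591355, 4296576): z_contact = −494483.94 − 4886445.15 + 5380068.52 = -860.57 m.
Depth below ground = -797.3 − (-860.57) = 63.3 m.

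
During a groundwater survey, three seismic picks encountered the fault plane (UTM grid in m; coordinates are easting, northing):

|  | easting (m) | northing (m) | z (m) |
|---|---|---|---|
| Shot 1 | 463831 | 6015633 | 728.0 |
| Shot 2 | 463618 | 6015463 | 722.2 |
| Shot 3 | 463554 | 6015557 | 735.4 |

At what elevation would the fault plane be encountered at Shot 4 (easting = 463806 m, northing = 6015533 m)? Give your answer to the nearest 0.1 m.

Two edge vectors: Shot 1→Shot 2 = (-213, -170, -5.8), Shot 1→Shot 3 = (-277, -76, 7.4).
Normal n = (Shot 1→Shot 2) × (Shot 1→Shot 3) = (-1698.8, 3182.8, -30902).
So ∂z/∂easting = −n_x/n_z = −0.054973788 and ∂z/∂northing = −n_y/n_z = 0.102996570.
Intercept c from Shot 1: 728 + 25498.55 − 619589.56 = −593363.02.
At (463806, 6015533): z = −25497.2 + 619579.3 − 593363.02 = 719.1 m.

719.1 m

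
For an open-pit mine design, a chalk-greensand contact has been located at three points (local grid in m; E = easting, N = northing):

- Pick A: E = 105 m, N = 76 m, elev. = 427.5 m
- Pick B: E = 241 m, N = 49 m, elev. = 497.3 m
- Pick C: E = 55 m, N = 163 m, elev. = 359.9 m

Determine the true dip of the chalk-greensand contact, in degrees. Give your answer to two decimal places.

Two edge vectors: Pick A→Pick B = (136, -27, 69.8), Pick A→Pick C = (-50, 87, -67.6).
Normal n = (Pick A→Pick B) × (Pick A→Pick C) = (-4247.4, 5703.6, 10482).
So ∂z/∂E = −n_x/n_z = 0.40521 and ∂z/∂N = −n_y/n_z = −0.54413.
Gradient magnitude |∇z| = √(a² + b²) = √(0.16419 + 0.29608) = 0.67844.
True dip = arctan(0.67844) = 34.15°, dipping toward NW (azimuth ≈ 323°).

34.15°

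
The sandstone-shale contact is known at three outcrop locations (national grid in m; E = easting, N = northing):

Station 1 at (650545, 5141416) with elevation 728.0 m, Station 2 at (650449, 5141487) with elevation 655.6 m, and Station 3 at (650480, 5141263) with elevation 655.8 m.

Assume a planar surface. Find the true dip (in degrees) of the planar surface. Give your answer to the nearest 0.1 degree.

Two edge vectors: Station 1→Station 2 = (-96, 71, -72.4), Station 1→Station 3 = (-65, -153, -72.2).
Normal n = (Station 1→Station 2) × (Station 1→Station 3) = (-16203.4, -2225.2, 19303).
So ∂z/∂E = −n_x/n_z = 0.83942 and ∂z/∂N = −n_y/n_z = 0.11528.
Gradient magnitude |∇z| = √(a² + b²) = √(0.70463 + 0.01329) = 0.84730.
True dip = arctan(0.84730) = 40.3°, dipping toward W (azimuth ≈ 262°).

40.3°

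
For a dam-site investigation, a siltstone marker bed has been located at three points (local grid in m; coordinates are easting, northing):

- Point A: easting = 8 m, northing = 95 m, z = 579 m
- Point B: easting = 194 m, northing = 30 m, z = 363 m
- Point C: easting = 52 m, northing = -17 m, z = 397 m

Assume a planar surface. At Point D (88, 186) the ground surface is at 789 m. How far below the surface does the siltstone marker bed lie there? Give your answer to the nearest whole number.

142 m

Let the plane be z = a·easting + b·northing + c.
Point B−Point A: 186a − 65b = −216;  Point C−Point A: 44a − 112b = −182.
Solving gives a = −0.68785, b = 1.35477.
Then c = 579 − a·8 − b·95 = 455.80.
At (88, 186): z_contact = −60.5 + 252.0 + 455.80 = 647.3 m.
Depth below ground = 789 − 647.3 = 142 m.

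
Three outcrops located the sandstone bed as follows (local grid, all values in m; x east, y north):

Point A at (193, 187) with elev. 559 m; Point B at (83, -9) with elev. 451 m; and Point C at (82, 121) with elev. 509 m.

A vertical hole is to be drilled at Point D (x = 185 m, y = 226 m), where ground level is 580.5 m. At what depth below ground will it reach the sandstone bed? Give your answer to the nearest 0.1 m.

Two edge vectors: Point A→Point B = (-110, -196, -108), Point A→Point C = (-111, -66, -50).
Normal n = (Point A→Point B) × (Point A→Point C) = (2672, 6488, -14496).
So ∂z/∂x = −n_x/n_z = 0.18433 and ∂z/∂y = −n_y/n_z = 0.44757.
Intercept c from Point A: 559 − 35.58 − 83.70 = 439.73.
At (185, 226): z_contact = 34.10 + 101.15 + 439.73 = 574.98 m.
Depth below ground = 580.5 − 574.98 = 5.5 m.

5.5 m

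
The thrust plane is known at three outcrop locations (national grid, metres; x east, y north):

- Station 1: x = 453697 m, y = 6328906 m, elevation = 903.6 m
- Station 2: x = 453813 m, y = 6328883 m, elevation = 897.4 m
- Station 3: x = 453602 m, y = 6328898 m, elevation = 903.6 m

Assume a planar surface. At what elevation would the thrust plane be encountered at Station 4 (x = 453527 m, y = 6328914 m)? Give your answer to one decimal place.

Two edge vectors: Station 1→Station 2 = (116, -23, -6.2), Station 1→Station 3 = (-95, -8, 0).
Normal n = (Station 1→Station 2) × (Station 1→Station 3) = (-49.6, 589, -3113).
So ∂z/∂x = −n_x/n_z = −0.015933183 and ∂z/∂y = −n_y/n_z = 0.189206553.
Intercept c from Station 1: 903.6 + 7228.84 − 1197470.49 = −1189338.05.
At (453527, 6328914): z = −7226.1 + 1197472.0 − 1189338.05 = 907.8 m.

907.8 m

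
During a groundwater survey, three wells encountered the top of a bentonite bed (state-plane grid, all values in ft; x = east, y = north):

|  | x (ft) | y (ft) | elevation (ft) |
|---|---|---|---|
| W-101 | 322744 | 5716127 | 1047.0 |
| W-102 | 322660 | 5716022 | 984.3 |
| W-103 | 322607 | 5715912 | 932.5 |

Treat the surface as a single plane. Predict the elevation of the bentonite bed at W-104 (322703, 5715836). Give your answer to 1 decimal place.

949.3 ft

Two edge vectors: W-101→W-102 = (-84, -105, -62.7), W-101→W-103 = (-137, -215, -114.5).
Normal n = (W-101→W-102) × (W-101→W-103) = (-1458, -1028.1, 3675).
So ∂z/∂x = −n_x/n_z = 0.396734694 and ∂z/∂y = −n_y/n_z = 0.279755102.
Intercept c from W-101: 1047 − 128043.74 − 1599115.69 = −1726112.43.
At (322703, 5715836): z = 128027.5 + 1599034.3 − 1726112.43 = 949.3 ft.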